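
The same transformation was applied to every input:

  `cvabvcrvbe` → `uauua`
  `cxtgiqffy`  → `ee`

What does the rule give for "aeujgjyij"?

iii

In each case the input is transformed by: shift every letter 1 place backward in the alphabet (wrapping around), then keep only the vowels.
Working it through for "aeujgjyij": intermediate "zdtifixhi", final "iii".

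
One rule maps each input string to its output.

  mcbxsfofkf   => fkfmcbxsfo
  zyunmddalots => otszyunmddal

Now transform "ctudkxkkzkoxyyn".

In each case the input is transformed by: move the last 3 characters to the front (rotate right by 3).
For "ctudkxkkzkoxyyn" the result is "yynctudkxkkzkox".

yynctudkxkkzkox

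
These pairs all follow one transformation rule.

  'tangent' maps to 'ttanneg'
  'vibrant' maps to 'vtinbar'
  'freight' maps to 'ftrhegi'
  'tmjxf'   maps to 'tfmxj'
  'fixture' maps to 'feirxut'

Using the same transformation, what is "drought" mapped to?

What's happening: take characters alternately from the front and the back (1st, last, 2nd, 2nd-last, ...).
"drought" → "dtrhogu".

dtrhogu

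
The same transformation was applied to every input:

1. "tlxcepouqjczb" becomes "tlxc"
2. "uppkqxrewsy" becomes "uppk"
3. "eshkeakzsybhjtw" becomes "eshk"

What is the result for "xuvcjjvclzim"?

xuvc

Each output is the input with this applied: keep only the first 4 characters.
For "xuvcjjvclzim" the result is "xuvc".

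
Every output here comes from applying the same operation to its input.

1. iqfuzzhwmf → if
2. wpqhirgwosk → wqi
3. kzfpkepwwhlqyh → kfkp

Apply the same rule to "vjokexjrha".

Looking at the pairs, the operation is to keep every other character starting from the first (positions 1st, 3rd, 5th, ...), then delete the last 3 characters.
"vjokexjrha" → "vo".

vo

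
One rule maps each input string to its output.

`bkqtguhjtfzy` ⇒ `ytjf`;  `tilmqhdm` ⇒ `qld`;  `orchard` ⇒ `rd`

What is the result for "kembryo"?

rk

Rule — sort the characters into reverse alphabetical order, then keep one character in every 3, starting at position 2 (positions 2nd, 5th, 8th, ...).
On "kembryo": the first step gives "yromkeb", and the second then gives "rk".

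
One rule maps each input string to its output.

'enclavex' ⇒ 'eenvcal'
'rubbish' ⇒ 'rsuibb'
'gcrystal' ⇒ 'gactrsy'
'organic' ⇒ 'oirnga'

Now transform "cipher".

Looking at the pairs, the operation is to delete the last character, then take characters alternately from the front and the back (1st, last, 2nd, 2nd-last, ...).
Starting from "cipher": after the first operation, "ciphe"; after the second, "ceihp".

ceihp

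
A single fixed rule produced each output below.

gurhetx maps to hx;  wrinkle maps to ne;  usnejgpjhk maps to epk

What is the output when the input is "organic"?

ac

The pattern: move the first 2 characters to the end (rotate left by 2), then keep one character in every 3, starting at position 2 (positions 2nd, 5th, 8th, ...).
On "organic": the first step gives "ganicor", and the second then gives "ac".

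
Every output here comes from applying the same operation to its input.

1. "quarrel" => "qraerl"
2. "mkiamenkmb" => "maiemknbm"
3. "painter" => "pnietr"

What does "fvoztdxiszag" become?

fzodtixzsga

Rule — swap each adjacent pair of characters (1↔2, 3↔4, ...), then delete the first character.
Applying both steps to "fvoztdxiszag": "vfzodtixzsga", then "fzodtixzsga".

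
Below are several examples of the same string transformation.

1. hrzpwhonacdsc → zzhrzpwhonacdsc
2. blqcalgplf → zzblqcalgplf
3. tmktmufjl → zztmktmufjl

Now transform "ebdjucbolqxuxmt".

The pattern: prepend "zz".
So "ebdjucbolqxuxmt" becomes "zzebdjucbolqxuxmt".

zzebdjucbolqxuxmt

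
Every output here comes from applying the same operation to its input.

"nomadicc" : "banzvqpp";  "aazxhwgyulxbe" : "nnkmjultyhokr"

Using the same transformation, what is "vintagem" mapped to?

Rule — swap each adjacent pair of characters (1↔2, 3↔4, ...), then shift every letter 13 places forward in the alphabet (wrapping around) — i.e. ROT13.
Working it through for "vintagem": intermediate "ivtngame", final "vigatnzr".
(Check on "nomadicc": → "onamidcc" → "banzvqpp" ✓)

vigatnzr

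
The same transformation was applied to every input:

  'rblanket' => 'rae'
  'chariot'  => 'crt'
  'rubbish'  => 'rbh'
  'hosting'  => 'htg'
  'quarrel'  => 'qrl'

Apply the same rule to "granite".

gne

The pattern: keep one character in every 3, starting at position 1 (positions 1st, 4th, 7th, ...).
On "granite" that produces "gne".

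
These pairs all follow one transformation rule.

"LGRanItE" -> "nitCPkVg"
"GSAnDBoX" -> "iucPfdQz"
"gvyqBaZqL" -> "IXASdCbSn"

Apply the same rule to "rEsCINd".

TgUekpF

The transformation: flip the case of every letter, then shift every letter 2 places forward in the alphabet (wrapping around).
Applying both steps to "rEsCINd": "ReScinD", then "TgUekpF".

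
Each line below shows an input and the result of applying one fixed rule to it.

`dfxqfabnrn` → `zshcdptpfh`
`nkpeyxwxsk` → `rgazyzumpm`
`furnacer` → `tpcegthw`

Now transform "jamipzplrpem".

The pattern: shift every letter 2 places forward in the alphabet (wrapping around), then move the first 2 characters to the end (rotate left by 2).
Starting from "jamipzplrpem": after the first operation, "lcokrbrntrgo"; after the second, "okrbrntrgolc".

okrbrntrgolc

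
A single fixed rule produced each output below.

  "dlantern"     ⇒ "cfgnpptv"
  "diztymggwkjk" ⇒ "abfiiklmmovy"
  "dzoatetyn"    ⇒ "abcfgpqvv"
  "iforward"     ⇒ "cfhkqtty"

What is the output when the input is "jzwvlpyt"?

ablnrvxy

Rule — shift every letter 2 places forward in the alphabet (wrapping around), then sort the characters into alphabetical order.
For "jzwvlpyt", step one produces "lbyxnrav"; step two turns that into "ablnrvxy".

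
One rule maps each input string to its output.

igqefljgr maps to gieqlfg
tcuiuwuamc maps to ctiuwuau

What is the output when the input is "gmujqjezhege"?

mgjujqzeeh

Each output is the input with this applied: swap each adjacent pair of characters (1↔2, 3↔4, ...), then delete the last 2 characters.
Starting from "gmujqjezhege": after the first operation, "mgjujqzeeheg"; after the second, "mgjujqzeeh".
(Check on "igqefljgr": → "gieqlfgjr" → "gieqlfg" ✓)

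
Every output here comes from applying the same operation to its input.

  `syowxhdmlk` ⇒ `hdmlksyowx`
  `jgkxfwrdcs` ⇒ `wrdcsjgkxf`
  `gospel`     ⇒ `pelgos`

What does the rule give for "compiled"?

iledcomp

Rule — swap the front and back halves of the string.
"compiled" → "iledcomp".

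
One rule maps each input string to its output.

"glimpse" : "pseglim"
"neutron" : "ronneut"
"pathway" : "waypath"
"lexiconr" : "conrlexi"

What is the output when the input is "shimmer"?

mershim

The rule is to move the first character to the end, then move the first 3 characters to the end (rotate left by 3).
Starting from "shimmer": after the first operation, "himmers"; after the second, "mershim".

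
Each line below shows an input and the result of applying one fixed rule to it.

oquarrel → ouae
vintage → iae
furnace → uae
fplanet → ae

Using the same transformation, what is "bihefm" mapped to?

Rule — keep only the vowels.
For "bihefm" the result is "ie".

ie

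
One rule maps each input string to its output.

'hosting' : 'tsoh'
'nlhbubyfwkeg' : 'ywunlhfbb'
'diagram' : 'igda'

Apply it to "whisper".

What's happening: delete the last 3 characters, then sort the characters into reverse alphabetical order.
Starting from "whisper": after the first operation, "whis"; after the second, "wsih".

wsih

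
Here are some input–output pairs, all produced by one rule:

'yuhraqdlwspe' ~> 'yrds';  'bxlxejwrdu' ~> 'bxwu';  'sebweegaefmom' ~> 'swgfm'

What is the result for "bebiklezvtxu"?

biet

What's happening: keep one character in every 3, starting at position 1 (positions 1st, 4th, 7th, ...).
So "bebiklezvtxu" becomes "biet".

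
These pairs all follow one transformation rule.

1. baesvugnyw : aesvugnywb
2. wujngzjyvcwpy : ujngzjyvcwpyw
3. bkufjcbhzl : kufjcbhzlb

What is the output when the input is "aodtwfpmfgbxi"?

odtwfpmfgbxia

What's happening: move the first character to the end.
Applying that to "aodtwfpmfgbxi" gives "odtwfpmfgbxia".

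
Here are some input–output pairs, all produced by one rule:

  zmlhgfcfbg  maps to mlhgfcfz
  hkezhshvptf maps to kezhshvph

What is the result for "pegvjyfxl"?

egvjyfp

The rule is to delete the last 2 characters, then move the first character to the end.
For "pegvjyfxl", step one produces "pegvjyf"; step two turns that into "egvjyfp".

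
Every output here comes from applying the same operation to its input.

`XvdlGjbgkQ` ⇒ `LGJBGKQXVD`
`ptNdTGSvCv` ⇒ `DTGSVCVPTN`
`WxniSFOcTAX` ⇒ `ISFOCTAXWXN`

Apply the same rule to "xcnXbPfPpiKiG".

Looking at the pairs, the operation is to move the first 3 characters to the end (rotate left by 3), then convert every letter to uppercase.
Applying both steps to "xcnXbPfPpiKiG": "XbPfPpiKiGxcn", then "XBPFPPIKIGXCN".

XBPFPPIKIGXCN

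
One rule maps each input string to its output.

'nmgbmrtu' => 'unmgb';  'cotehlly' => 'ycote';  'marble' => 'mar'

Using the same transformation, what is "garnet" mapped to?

What's happening: swap the front and back halves of the string, then delete the first 3 characters.
Working it through for "garnet": intermediate "netgar", final "gar".
(Check on "nmgbmrtu": → "mrtunmgb" → "unmgb" ✓)

gar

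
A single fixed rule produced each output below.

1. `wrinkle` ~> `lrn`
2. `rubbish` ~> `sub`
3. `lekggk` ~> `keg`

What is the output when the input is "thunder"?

ehn

What's happening: keep every other character starting from the second (positions 2nd, 4th, 6th, ...), then move the last character to the front.
Working it through for "thunder": intermediate "hne", final "ehn".
(Check on "wrinkle": → "rnl" → "lrn" ✓)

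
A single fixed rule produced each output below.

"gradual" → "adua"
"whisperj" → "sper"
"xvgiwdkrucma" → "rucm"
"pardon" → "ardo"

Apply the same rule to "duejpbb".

The rule is to move the last character to the front, then keep only the last 4 characters.
"duejpbb" → "bduejpb" → "ejpb".
(Check on "whisperj": → "jwhisper" → "sper" ✓)

ejpb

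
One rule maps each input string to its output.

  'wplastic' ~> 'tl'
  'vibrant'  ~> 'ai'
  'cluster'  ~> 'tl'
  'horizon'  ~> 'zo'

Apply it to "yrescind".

What's happening: reverse the string, then keep one character in every 3, starting at position 3 (positions 3rd, 6th, 9th, ...).
On "yrescind": the first step gives "dnicsery", and the second then gives "ie".

ie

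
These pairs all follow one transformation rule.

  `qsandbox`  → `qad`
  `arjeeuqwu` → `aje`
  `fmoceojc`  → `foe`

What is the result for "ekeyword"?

eew

Rule — delete the last 3 characters, then keep every other character starting from the first (positions 1st, 3rd, 5th, ...).
For "ekeyword", step one produces "ekeyw"; step two turns that into "eew".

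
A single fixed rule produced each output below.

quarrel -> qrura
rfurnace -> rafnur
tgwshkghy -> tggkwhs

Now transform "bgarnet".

bngra

The rule is to delete the last 2 characters, then take characters alternately from the front and the back (1st, last, 2nd, 2nd-last, ...).
Applying both steps to "bgarnet": "bgarn", then "bngra".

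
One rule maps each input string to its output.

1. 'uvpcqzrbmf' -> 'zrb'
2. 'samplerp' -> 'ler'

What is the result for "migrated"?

The transformation: swap the front and back halves of the string, then keep only the first 3 characters.
On "migrated": the first step gives "atedmigr", and the second then gives "ate".

ate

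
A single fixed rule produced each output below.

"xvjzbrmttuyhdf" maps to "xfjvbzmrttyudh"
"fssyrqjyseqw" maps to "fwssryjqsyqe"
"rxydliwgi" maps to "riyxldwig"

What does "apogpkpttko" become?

Each output is the input with this applied: move the last character to the front, then swap each adjacent pair of characters (1↔2, 3↔4, ...).
Starting from "apogpkpttko": after the first operation, "oapogpkpttk"; after the second, "aooppgpkttk".

aooppgpkttk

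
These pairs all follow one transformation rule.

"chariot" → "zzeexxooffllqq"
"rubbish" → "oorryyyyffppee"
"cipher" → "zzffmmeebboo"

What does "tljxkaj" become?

Rule — double every character, then shift every letter 3 places backward in the alphabet (wrapping around).
Working it through for "tljxkaj": intermediate "ttlljjxxkkaajj", final "qqiigguuhhxxgg".

qqiigguuhhxxgg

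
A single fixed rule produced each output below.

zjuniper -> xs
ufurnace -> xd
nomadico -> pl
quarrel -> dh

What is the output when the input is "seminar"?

pd

The pattern: shift every letter 3 places forward in the alphabet (wrapping around), then keep one character in every 3, starting at position 3 (positions 3rd, 6th, 9th, ...).
Starting from "seminar": after the first operation, "vhplqdu"; after the second, "pd".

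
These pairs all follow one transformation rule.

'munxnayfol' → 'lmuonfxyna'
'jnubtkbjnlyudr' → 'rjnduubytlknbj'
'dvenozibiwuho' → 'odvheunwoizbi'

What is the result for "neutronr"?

Rule — swap the first and last characters, then take characters alternately from the front and the back (1st, last, 2nd, 2nd-last, ...).
Working it through for "neutronr": intermediate "reutronn", final "rnenuotr".
(Check on "jnubtkbjnlyudr": → "rnubtkbjnlyudj" → "rjnduubytlknbj" ✓)

rnenuotr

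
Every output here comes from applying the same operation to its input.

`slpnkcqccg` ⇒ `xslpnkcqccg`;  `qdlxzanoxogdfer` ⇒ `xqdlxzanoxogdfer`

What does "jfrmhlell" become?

xjfrmhlell

The rule is to prepend "x".
On "jfrmhlell" that produces "xjfrmhlell".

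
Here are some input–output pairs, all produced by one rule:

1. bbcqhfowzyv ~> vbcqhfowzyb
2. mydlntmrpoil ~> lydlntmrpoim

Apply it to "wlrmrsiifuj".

Each output is the input with this applied: swap the first and last characters.
Applying that to "wlrmrsiifuj" gives "jlrmrsiifuw".

jlrmrsiifuw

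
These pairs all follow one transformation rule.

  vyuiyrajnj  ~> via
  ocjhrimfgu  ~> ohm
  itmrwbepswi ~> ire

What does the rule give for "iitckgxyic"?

The transformation: delete the last 2 characters, then keep one character in every 3, starting at position 1 (positions 1st, 4th, 7th, ...).
Starting from "iitckgxyic": after the first operation, "iitckgxy"; after the second, "icx".

icx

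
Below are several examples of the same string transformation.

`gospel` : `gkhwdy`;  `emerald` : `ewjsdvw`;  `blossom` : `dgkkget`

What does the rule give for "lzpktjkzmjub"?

The pattern: move the first character to the end, then shift every letter 8 places backward in the alphabet (wrapping around).
Working it through for "lzpktjkzmjub": intermediate "zpktjkzmjubl", final "rhclbcrebmtd".

rhclbcrebmtd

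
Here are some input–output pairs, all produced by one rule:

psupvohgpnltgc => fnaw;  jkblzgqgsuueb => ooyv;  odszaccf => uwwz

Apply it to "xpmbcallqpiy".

In each case the input is transformed by: shift every letter 6 places backward in the alphabet (wrapping around), then keep only the last 4 characters.
On "xpmbcallqpiy": the first step gives "rjgvwuffkjcs", and the second then gives "kjcs".

kjcs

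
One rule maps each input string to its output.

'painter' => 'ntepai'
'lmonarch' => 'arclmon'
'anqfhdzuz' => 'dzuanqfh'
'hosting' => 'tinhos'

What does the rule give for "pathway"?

The rule is to delete the last character, then move the last 3 characters to the front (rotate right by 3).
Working it through for "pathway": intermediate "pathwa", final "hwapat".

hwapat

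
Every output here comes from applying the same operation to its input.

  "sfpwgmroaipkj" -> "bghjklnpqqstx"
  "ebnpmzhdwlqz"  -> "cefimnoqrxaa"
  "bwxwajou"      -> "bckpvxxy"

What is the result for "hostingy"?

The rule is to sort the characters into alphabetical order, then shift every letter 1 place forward in the alphabet (wrapping around).
Applying both steps to "hostingy": "ghinosty", then "hijoptuz".
(Check on "sfpwgmroaipkj": → "afgijkmopprsw" → "bghjklnpqqstx" ✓)

hijoptuz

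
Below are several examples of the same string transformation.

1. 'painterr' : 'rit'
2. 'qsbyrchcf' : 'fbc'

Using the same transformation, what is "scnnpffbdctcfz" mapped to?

In each case the input is transformed by: take characters alternately from the front and the back (1st, last, 2nd, 2nd-last, ...), then keep one character in every 3, starting at position 2 (positions 2nd, 5th, 8th, ...).
On "scnnpffbdctcfz" that produces "zntfb".
(Check on "painterr": → "prarient" → "rit" ✓)

zntfb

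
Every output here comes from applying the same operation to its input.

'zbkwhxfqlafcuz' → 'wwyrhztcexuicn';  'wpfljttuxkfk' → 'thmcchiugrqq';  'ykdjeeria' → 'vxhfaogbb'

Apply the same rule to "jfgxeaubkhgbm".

Each output is the input with this applied: take characters alternately from the front and the back (1st, last, 2nd, 2nd-last, ...), then shift every letter 3 places backward in the alphabet (wrapping around).
Applying both steps to "jfgxeaubkhgbm": "jmfbggxhekabu", then "gjcydduebhxyr".

gjcydduebhxyr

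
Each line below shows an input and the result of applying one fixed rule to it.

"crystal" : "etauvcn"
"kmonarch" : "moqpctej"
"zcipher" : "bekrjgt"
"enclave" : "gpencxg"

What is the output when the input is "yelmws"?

agnoyu

In each case the input is transformed by: shift every letter 2 places forward in the alphabet (wrapping around).
Applying that to "yelmws" gives "agnoyu".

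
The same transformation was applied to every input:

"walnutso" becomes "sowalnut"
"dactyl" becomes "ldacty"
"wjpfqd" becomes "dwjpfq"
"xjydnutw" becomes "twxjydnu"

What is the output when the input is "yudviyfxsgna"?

sgnayudviyfx

The rule is to move the first 2 characters to the end (rotate left by 2), then swap the front and back halves of the string.
On "yudviyfxsgna": the first step gives "dviyfxsgnayu", and the second then gives "sgnayudviyfx".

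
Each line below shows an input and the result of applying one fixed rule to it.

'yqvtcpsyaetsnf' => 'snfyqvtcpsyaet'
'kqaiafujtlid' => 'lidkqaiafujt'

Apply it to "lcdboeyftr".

ftrlcdboey

In each case the input is transformed by: move the last 3 characters to the front (rotate right by 3).
"lcdboeyftr" → "ftrlcdboey".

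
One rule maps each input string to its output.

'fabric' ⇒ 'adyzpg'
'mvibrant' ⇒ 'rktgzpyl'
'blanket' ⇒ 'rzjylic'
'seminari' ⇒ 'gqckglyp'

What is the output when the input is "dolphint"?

rbmjnfgl

The rule is to shift every letter 2 places backward in the alphabet (wrapping around), then move the last character to the front.
Starting from "dolphint": after the first operation, "bmjnfglr"; after the second, "rbmjnfgl".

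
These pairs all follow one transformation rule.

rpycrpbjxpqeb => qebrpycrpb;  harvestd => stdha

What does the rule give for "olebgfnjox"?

Each output is the input with this applied: move the last 3 characters to the front (rotate right by 3), then delete the last 3 characters.
Applying that to "olebgfnjox" gives "joxoleb".

joxoleb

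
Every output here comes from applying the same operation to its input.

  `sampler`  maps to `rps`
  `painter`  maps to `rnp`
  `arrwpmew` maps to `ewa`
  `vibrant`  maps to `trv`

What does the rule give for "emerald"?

dre

Rule — keep one character in every 3, starting at position 1 (positions 1st, 4th, 7th, ...), then reverse the string.
"emerald" → "dre".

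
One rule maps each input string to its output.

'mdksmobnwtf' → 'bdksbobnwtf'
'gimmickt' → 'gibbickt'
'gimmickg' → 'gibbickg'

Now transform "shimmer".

shibber

Rule — replace every "m" with "b".
For "shimmer" the result is "shibber".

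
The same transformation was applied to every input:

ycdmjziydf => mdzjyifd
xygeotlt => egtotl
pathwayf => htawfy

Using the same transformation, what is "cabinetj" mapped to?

Rule — swap each adjacent pair of characters (1↔2, 3↔4, ...), then delete the first 2 characters.
For "cabinetj", step one produces "acibenjt"; step two turns that into "ibenjt".

ibenjt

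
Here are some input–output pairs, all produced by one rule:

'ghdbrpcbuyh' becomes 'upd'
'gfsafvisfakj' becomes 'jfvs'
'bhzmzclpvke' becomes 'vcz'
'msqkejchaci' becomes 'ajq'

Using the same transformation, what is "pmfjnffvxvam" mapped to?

What's happening: keep one character in every 3, starting at position 3 (positions 3rd, 6th, 9th, ...), then reverse the string.
For "pmfjnffvxvam", step one produces "ffxm"; step two turns that into "mxff".

mxff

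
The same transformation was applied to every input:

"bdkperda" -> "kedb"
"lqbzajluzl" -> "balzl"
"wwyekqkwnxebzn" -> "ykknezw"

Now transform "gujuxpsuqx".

Rule — move the first character to the end, then keep every other character starting from the second (positions 2nd, 4th, 6th, ...).
Working it through for "gujuxpsuqx": intermediate "ujuxpsuqxg", final "jxsqg".

jxsqg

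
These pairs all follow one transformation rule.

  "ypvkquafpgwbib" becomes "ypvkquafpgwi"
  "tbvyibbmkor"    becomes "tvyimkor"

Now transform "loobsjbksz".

The rule is to remove every "b".
"loobsjbksz" → "loosjksz".

loosjksz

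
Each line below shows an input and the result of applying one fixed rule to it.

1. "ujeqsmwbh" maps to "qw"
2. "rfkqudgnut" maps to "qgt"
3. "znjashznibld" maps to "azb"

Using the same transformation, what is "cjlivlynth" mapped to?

iyh

The transformation: delete the first 2 characters, then keep one character in every 3, starting at position 2 (positions 2nd, 5th, 8th, ...).
"cjlivlynth" → "livlynth" → "iyh".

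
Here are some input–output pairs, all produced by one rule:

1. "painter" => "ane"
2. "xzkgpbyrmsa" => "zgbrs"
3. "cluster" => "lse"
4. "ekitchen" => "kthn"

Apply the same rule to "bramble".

rml

Looking at the pairs, the operation is to keep every other character starting from the second (positions 2nd, 4th, 6th, ...).
For "bramble" the result is "rml".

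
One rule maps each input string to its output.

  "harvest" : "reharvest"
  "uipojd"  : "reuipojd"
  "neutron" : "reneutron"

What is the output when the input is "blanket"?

reblanket

What's happening: prepend "re".
"blanket" → "reblanket".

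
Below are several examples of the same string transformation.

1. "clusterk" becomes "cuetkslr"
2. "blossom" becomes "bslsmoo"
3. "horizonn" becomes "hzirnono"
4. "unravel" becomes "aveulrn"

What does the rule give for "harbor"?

Looking at the pairs, the operation is to sort the characters into alphabetical order, then take characters alternately from the front and the back (1st, last, 2nd, 2nd-last, ...).
"harbor" → "abhorr" → "arbrho".

arbrho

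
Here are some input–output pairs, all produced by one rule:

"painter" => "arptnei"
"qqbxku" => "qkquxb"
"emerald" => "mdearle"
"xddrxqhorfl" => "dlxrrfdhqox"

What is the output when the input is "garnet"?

aegtnr

Rule — swap each adjacent pair of characters (1↔2, 3↔4, ...), then take characters alternately from the front and the back (1st, last, 2nd, 2nd-last, ...).
Working it through for "garnet": intermediate "agnrte", final "aegtnr".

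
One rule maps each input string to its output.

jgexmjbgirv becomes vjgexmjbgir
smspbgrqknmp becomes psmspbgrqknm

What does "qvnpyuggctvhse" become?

The rule is to move the last character to the front.
So "qvnpyuggctvhse" becomes "eqvnpyuggctvhs".

eqvnpyuggctvhs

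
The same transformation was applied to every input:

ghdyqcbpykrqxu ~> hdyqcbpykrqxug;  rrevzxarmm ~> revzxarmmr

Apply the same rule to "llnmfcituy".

lnmfcituyl

The pattern: move the first character to the end.
Applying that to "llnmfcituy" gives "lnmfcituyl".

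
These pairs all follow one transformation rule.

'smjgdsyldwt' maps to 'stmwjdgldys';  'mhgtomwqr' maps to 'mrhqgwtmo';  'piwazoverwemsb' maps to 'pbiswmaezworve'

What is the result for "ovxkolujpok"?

The transformation: take characters alternately from the front and the back (1st, last, 2nd, 2nd-last, ...).
Doing the same to "ovxkolujpok": "okvoxpkjoul".

okvoxpkjoul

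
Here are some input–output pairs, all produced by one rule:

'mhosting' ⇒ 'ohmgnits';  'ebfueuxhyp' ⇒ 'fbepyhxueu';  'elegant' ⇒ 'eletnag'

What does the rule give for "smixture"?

Rule — reverse the string, then move the last 3 characters to the front (rotate right by 3).
Starting from "smixture": after the first operation, "erutxims"; after the second, "imserutx".
(Check on "mhosting": → "gnitsohm" → "ohmgnits" ✓)

imserutx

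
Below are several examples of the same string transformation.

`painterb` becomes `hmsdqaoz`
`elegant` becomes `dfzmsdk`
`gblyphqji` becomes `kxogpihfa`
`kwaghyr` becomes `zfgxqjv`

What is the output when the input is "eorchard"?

The pattern: shift every letter 1 place backward in the alphabet (wrapping around), then move the first 2 characters to the end (rotate left by 2).
For "eorchard" the result is "qbgzqcdn".

qbgzqcdn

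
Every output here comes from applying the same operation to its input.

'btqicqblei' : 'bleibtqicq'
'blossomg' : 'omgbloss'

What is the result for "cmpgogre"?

The rule is to swap the front and back halves of the string, then move the first character to the end.
Applying both steps to "cmpgogre": "ogrecmpg", then "grecmpgo".

grecmpgo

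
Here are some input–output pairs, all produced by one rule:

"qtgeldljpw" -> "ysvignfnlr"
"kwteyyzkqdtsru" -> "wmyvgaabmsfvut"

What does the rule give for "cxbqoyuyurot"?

vezdsqawawtq

In each case the input is transformed by: shift every letter 2 places forward in the alphabet (wrapping around), then move the last character to the front.
For "cxbqoyuyurot", step one produces "ezdsqawawtqv"; step two turns that into "vezdsqawawtq".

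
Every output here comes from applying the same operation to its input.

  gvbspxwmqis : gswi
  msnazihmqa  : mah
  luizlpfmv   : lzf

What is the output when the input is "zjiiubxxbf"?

In each case the input is transformed by: move the last character to the front, then keep one character in every 3, starting at position 2 (positions 2nd, 5th, 8th, ...).
Applying both steps to "zjiiubxxbf": "fzjiiubxxb", then "zix".

zix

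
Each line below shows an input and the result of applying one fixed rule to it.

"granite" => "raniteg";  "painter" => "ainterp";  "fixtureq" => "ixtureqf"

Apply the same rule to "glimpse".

The rule is to move the first character to the end.
For "glimpse" the result is "limpseg".

limpseg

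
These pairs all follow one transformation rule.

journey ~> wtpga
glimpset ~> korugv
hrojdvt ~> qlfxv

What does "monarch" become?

pctej

Each output is the input with this applied: delete the first 2 characters, then shift every letter 2 places forward in the alphabet (wrapping around).
Applying both steps to "monarch": "narch", then "pctej".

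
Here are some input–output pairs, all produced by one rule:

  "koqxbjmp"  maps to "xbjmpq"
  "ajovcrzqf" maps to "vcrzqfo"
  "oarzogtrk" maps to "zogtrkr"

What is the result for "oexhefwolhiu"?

Rule — delete the first 2 characters, then move the first character to the end.
"oexhefwolhiu" → "hefwolhiux".

hefwolhiux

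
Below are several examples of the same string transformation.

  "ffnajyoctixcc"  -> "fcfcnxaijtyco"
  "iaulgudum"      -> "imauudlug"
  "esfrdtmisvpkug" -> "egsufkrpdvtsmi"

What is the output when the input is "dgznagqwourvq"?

dqgvzrnuaogwq

The rule is to take characters alternately from the front and the back (1st, last, 2nd, 2nd-last, ...).
"dgznagqwourvq" → "dqgvzrnuaogwq".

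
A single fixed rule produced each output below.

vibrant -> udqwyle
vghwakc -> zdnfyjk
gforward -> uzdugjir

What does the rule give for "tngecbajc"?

Looking at the pairs, the operation is to move the first 3 characters to the end (rotate left by 3), then shift every letter 3 places forward in the alphabet (wrapping around).
Doing the same to "tngecbajc": "hfedmfwqj".

hfedmfwqj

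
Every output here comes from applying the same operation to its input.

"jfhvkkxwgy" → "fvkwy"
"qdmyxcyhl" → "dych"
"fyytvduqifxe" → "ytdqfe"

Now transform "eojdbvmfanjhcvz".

odvfnhv

The pattern: keep every other character starting from the second (positions 2nd, 4th, 6th, ...).
So "eojdbvmfanjhcvz" becomes "odvfnhv".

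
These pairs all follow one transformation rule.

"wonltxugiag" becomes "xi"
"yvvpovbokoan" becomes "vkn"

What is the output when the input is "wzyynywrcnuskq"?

Rule — delete the first 3 characters, then keep one character in every 3, starting at position 3 (positions 3rd, 6th, 9th, ...).
For "wzyynywrcnuskq" the result is "ycs".

ycs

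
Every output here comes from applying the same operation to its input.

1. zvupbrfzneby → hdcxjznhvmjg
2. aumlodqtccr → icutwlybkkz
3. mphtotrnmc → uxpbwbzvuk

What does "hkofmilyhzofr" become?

The pattern: shift every letter 8 places forward in the alphabet (wrapping around).
"hkofmilyhzofr" → "pswnuqtgphwnz".

pswnuqtgphwnz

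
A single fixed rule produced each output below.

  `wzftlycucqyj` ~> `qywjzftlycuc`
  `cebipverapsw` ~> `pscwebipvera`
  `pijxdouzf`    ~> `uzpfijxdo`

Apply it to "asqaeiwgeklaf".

laafsqaeiwgek

Each output is the input with this applied: swap the first and last characters, then move the last 3 characters to the front (rotate right by 3).
"asqaeiwgeklaf" → "fsqaeiwgeklaa" → "laafsqaeiwgek".
(Check on "pijxdouzf": → "fijxdouzp" → "uzpfijxdo" ✓)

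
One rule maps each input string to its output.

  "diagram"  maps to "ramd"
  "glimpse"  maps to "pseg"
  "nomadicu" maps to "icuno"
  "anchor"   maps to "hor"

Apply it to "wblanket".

ketwb

The rule is to move the last 3 characters to the front (rotate right by 3), then delete the last 3 characters.
"wblanket" → "ketwblan" → "ketwb".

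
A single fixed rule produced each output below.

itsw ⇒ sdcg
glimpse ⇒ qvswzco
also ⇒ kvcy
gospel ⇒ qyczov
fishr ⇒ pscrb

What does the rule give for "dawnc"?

In each case the input is transformed by: shift every letter 10 places forward in the alphabet (wrapping around).
Doing the same to "dawnc": "nkgxm".

nkgxm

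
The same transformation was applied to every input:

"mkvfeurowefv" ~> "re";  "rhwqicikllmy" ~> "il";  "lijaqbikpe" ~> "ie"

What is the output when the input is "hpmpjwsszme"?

What's happening: keep one character in every 3, starting at position 1 (positions 1st, 4th, 7th, ...), then keep only the last 2 characters.
On "hpmpjwsszme": the first step gives "hpsm", and the second then gives "sm".

sm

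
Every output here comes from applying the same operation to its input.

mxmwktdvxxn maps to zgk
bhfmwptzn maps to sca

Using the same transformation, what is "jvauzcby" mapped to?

Rule — shift every letter 13 places forward in the alphabet (wrapping around) — i.e. ROT13, then keep one character in every 3, starting at position 3 (positions 3rd, 6th, 9th, ...).
"jvauzcby" → "winhmpol" → "np".

np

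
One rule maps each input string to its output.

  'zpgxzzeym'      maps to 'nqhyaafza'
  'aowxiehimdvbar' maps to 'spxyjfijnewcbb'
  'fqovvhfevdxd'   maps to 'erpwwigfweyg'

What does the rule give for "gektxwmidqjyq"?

rfluyxnjerkzh

Each output is the input with this applied: shift every letter 1 place forward in the alphabet (wrapping around), then swap the first and last characters.
Working it through for "gektxwmidqjyq": intermediate "hfluyxnjerkzr", final "rfluyxnjerkzh".
(Check on "aowxiehimdvbar": → "bpxyjfijnewcbs" → "spxyjfijnewcbb" ✓)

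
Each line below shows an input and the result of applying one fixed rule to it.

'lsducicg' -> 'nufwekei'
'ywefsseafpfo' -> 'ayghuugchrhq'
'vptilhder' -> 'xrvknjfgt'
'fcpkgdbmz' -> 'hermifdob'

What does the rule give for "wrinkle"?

Each output is the input with this applied: shift every letter 2 places forward in the alphabet (wrapping around).
Doing the same to "wrinkle": "ytkpmng".

ytkpmng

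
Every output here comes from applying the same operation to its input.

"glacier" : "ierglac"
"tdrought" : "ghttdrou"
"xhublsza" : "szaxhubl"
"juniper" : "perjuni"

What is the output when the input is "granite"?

itegran

In each case the input is transformed by: move the last 3 characters to the front (rotate right by 3).
Applying that to "granite" gives "itegran".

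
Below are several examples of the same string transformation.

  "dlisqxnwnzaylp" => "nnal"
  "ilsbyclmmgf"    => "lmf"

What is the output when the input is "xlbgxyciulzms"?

Looking at the pairs, the operation is to keep every other character starting from the first (positions 1st, 3rd, 5th, ...), then delete the first 3 characters.
"xlbgxyciulzms" → "xbxcuzs" → "cuzs".

cuzs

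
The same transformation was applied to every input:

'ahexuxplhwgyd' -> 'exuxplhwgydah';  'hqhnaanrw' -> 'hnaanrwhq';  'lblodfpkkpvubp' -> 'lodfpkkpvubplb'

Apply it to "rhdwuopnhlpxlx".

The transformation: move the first 2 characters to the end (rotate left by 2).
Applying that to "rhdwuopnhlpxlx" gives "dwuopnhlpxlxrh".

dwuopnhlpxlxrh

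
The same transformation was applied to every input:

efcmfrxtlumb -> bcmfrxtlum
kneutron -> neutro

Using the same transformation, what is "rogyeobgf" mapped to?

fgyeobg

Each output is the input with this applied: delete the first 2 characters, then move the last character to the front.
"rogyeobgf" → "gyeobgf" → "fgyeobg".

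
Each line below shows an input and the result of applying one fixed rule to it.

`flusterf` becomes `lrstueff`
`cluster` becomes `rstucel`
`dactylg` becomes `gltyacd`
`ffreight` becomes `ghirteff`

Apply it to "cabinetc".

Rule — sort the characters into alphabetical order, then move the first 3 characters to the end (rotate left by 3).
On "cabinetc": the first step gives "abcceint", and the second then gives "ceintabc".

ceintabc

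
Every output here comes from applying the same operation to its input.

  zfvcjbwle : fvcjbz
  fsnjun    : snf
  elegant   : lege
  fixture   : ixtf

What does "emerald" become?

mere

Each output is the input with this applied: delete the last 3 characters, then move the first character to the end.
"emerald" → "emer" → "mere".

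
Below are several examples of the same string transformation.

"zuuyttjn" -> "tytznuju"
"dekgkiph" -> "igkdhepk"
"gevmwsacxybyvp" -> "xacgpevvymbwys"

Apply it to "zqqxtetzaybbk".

eztzkqbqbxyta

The pattern: take characters alternately from the front and the back (1st, last, 2nd, 2nd-last, ...), then move the last 3 characters to the front (rotate right by 3).
Working it through for "zqqxtetzaybbk": intermediate "zkqbqbxytaezt", final "eztzkqbqbxyta".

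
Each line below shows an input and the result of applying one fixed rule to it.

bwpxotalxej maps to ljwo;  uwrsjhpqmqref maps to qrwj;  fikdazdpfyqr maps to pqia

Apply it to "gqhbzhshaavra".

hvqz

What's happening: keep one character in every 3, starting at position 2 (positions 2nd, 5th, 8th, ...), then swap the front and back halves of the string.
So "gqhbzhshaavra" becomes "hvqz".
(Check on "fikdazdpfyqr": → "iapq" → "pqia" ✓)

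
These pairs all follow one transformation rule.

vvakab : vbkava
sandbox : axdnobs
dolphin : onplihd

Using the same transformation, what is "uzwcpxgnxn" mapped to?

The pattern: swap the first and last characters, then swap each adjacent pair of characters (1↔2, 3↔4, ...).
For "uzwcpxgnxn", step one produces "nzwcpxgnxu"; step two turns that into "zncwxpngux".

zncwxpngux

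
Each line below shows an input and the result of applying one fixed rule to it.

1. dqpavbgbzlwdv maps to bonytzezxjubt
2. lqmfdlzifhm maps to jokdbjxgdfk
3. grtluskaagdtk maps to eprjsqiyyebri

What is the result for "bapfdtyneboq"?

zyndbrwlczmo

In each case the input is transformed by: shift every letter 2 places backward in the alphabet (wrapping around).
For "bapfdtyneboq" the result is "zyndbrwlczmo".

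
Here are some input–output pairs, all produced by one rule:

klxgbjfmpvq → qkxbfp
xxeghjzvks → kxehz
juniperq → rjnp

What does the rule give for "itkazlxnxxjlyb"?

yikzxxj

The pattern: keep every other character starting from the first (positions 1st, 3rd, 5th, ...), then move the last character to the front.
"itkazlxnxxjlyb" → "ikzxxjy" → "yikzxxj".
(Check on "xxeghjzvks": → "xehzk" → "kxehz" ✓)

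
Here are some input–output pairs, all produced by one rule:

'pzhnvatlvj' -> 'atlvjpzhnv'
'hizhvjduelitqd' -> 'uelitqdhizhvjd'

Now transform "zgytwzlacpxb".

lacpxbzgytwz

The transformation: swap the front and back halves of the string.
For "zgytwzlacpxb" the result is "lacpxbzgytwz".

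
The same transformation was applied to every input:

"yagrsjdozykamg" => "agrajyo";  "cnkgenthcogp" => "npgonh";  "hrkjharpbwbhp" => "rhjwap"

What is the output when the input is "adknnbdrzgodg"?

Looking at the pairs, the operation is to keep every other character starting from the second (positions 2nd, 4th, 6th, ...), then take characters alternately from the front and the back (1st, last, 2nd, 2nd-last, ...).
Doing the same to "adknnbdrzgodg": "ddngbr".

ddngbr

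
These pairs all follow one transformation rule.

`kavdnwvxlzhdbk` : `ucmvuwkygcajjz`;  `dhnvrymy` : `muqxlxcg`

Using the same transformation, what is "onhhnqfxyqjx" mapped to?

ggmpewxpiwnm

Looking at the pairs, the operation is to move the first 2 characters to the end (rotate left by 2), then shift every letter 1 place backward in the alphabet (wrapping around).
"onhhnqfxyqjx" → "hhnqfxyqjxon" → "ggmpewxpiwnm".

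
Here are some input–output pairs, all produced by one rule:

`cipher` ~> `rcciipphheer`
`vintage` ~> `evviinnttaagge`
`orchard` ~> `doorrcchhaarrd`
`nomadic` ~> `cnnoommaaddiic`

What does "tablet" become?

In each case the input is transformed by: double every character, then move the last character to the front.
Starting from "tablet": after the first operation, "ttaabblleett"; after the second, "tttaabblleet".

tttaabblleet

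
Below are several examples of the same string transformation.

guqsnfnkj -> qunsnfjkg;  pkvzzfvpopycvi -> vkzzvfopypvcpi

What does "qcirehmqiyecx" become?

icermhiqeyxcq

In each case the input is transformed by: move the first character to the end, then swap each adjacent pair of characters (1↔2, 3↔4, ...).
For "qcirehmqiyecx" the result is "icermhiqeyxcq".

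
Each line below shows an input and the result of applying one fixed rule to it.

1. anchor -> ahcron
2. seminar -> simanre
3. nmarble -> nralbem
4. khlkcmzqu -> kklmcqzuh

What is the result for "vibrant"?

vrbnati

What's happening: swap each adjacent pair of characters (1↔2, 3↔4, ...), then move the first character to the end.
"vibrant" → "ivrbnat" → "vrbnati".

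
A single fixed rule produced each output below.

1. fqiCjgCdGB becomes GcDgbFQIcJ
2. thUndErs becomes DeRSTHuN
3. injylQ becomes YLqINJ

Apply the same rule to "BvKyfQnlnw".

qNLNWbVkYF

The rule is to flip the case of every letter, then swap the front and back halves of the string.
Starting from "BvKyfQnlnw": after the first operation, "bVkYFqNLNW"; after the second, "qNLNWbVkYF".
(Check on "injylQ": → "INJYLq" → "YLqINJ" ✓)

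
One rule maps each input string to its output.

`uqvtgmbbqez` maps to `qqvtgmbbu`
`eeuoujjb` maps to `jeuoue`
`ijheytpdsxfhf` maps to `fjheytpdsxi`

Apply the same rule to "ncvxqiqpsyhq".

What's happening: delete the last 2 characters, then swap the first and last characters.
Working it through for "ncvxqiqpsyhq": intermediate "ncvxqiqpsy", final "ycvxqiqpsn".

ycvxqiqpsn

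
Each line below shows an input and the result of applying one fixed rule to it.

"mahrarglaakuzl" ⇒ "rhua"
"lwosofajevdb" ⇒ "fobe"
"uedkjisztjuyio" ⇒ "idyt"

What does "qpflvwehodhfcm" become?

Each output is the input with this applied: keep one character in every 3, starting at position 3 (positions 3rd, 6th, 9th, ...), then swap each adjacent pair of characters (1↔2, 3↔4, ...).
On "qpflvwehodhfcm" that produces "wffo".
(Check on "lwosofajevdb": → "ofeb" → "fobe" ✓)

wffo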